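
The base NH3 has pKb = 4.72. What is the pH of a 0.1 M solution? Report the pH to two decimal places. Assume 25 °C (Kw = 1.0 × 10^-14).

pH = 11.14

NH3 + H2O ⇌ NH4+ + OH-
Kb = 10^(−4.72) = 1.91 × 10^-5
Kb = x²/(0.1 − x) = 1.91 × 10^-5
Assume x ≪ 0.1: x ≈ √(1.91 × 10^-5 × 0.1) = 1.38 × 10^-3 M
pOH = −log(1.38 × 10^-3) = 2.86; pH = 14.00 − 2.86 = 11.14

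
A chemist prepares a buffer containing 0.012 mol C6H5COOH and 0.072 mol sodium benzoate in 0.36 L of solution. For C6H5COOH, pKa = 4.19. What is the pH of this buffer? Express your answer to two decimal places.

Henderson–Hasselbalch: pH = pKa + log([C6H5COO-]/[C6H5COOH]) = 4.19 + log(0.072/0.012)
pH = 4.19 + (+0.778) = 4.97

pH = 4.97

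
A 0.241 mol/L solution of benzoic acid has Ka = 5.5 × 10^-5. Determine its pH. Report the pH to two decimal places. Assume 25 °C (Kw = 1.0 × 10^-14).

C6H5COOH ⇌ C6H5COO- + H+
Let x = [H+] at equilibrium. Ka = x²/(0.241 − x).
Neglecting x in the denominator: x = √(5.5 × 10^-5 × 0.241) = 3.64 × 10^-3 M
Check: 1.5% ionized — well under 5%, approximation valid.
pH = −log[H+] = −log(3.64 × 10^-3) = 2.44

pH = 2.44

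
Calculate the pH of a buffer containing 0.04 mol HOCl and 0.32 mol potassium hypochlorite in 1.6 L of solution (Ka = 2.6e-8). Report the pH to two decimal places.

pH = 8.49

pKa = −log(2.6 × 10^-8) = 7.585
Using pH = pKa + log([base]/[acid]) with [base]/[acid] = 0.32/0.04:
pH = 7.585 + (+0.903) = 8.49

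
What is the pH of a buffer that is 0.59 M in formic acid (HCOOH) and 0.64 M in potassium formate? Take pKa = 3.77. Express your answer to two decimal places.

Henderson–Hasselbalch: pH = pKa + log([HCOO-]/[HCOOH]) = 3.77 + log(0.64/0.59)
pH = 3.77 + (+0.035) = 3.81

pH = 3.81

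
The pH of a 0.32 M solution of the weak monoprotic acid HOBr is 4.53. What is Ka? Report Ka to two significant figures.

Ka = 2.7 × 10^-9

[H+] = 10^(-4.53) = 2.95 × 10^-5 M
At equilibrium [HA] = 0.32 − 2.95 × 10^-5 = 3.20 × 10^-1 M
Ka = [H+][A-]/[HA] = (2.95 × 10^-5)² / 3.20 × 10^-1 = 2.7 × 10^-9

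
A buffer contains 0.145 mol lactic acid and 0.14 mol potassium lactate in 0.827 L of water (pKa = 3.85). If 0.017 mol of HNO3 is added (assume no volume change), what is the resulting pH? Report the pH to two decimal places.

Added H+ converts CH3CH(OH)COO- to CH3CH(OH)COOH: CH3CH(OH)COOH → 0.162 mol, CH3CH(OH)COO- → 0.123 mol.
pH = pKa + log(n_CH3CH(OH)COO-/n_CH3CH(OH)COOH) = 3.85 + log(0.123/0.162) = 3.85 + (-0.120)

pH = 3.73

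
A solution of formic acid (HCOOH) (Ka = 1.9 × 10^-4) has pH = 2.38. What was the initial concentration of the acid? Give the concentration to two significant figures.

C₀ = 9.6 × 10^-2 M

[H+] = 10^(-2.38) = 4.17 × 10^-3 M = x
Ka = x²/(C₀ − x) ⇒ C₀ = x + x²/Ka
C₀ = 4.17 × 10^-3 + (4.17 × 10^-3)²/(1.9 × 10^-4) = 9.57 × 10^-2 M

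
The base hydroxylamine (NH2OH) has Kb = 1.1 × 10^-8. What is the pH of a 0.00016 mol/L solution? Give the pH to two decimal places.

NH2OH + H2O ⇌ NH3OH+ + OH-
Kb = x²/(0.00016 − x) = 1.1 × 10^-8
Since Kb ≪ C₀, x ≈ √(Kb·C₀) = 1.33 × 10^-6 M.
Check: 0.83% ionized — well under 5%, approximation valid.
pOH = −log(1.33 × 10^-6) = 5.88; pH = 14.00 − 5.88 = 8.12

pH = 8.12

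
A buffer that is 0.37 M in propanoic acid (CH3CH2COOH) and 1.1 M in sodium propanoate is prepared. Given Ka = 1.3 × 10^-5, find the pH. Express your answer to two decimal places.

pH = 5.36

pKa = −log(1.3 × 10^-5) = 4.886
Using pH = pKa + log([base]/[acid]) with [base]/[acid] = 1.1/0.37:
pH = 4.886 + (+0.473) = 5.36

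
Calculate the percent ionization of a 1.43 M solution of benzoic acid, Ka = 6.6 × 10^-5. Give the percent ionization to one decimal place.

0.7%

C6H5COOH ⇌ C6H5COO- + H+; let x = [H+] at equilibrium.
x ≈ √(Ka·C₀) = √(6.6 × 10^-5 × 1.43) = 9.71 × 10^-3 M
Fraction ionized = 9.71 × 10^-3 / 1.43 = 0.0068 → 0.7%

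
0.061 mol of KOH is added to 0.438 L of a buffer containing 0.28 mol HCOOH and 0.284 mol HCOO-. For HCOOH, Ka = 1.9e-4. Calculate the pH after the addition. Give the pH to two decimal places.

After neutralization: n(HCOOH) = 0.219 mol, n(HCOO-) = 0.345 mol.
pKa = −log(1.9 × 10^-4) = 3.721
pH = pKa + log([A⁻]/[HA]) = 3.721 + log(0.345/0.219) = 3.721 +0.197

pH = 3.92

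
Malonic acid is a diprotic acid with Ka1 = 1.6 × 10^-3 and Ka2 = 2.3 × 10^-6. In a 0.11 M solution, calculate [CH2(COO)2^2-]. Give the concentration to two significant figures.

2.3 × 10^-6 M

First ionization gives [H+] ≈ [CH2(COOH)COO-] = 1.25 × 10^-2 M.
Second step: Ka2 = [H+][CH2(COO)2^2-]/[CH2(COOH)COO-] ≈ [CH2(COO)2^2-] (since [H+] ≈ [CH2(COOH)COO-]).
So [CH2(COO)2^2-] ≈ Ka2.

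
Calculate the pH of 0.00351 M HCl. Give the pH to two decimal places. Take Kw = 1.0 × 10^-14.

HCl is a strong acid and dissociates completely, so [H+] = 0.00351 M.
pH = -log(0.00351) = 2.45

pH = 2.45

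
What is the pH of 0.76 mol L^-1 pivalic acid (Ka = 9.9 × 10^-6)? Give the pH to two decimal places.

pH = 2.56

(CH3)3CCOOH ⇌ (CH3)3CCOO- + H+
From the ICE table, Ka = [H+]²/(0.76 − [H+]) = 9.9 × 10^-6.
Neglecting [H+] in the denominator: [H+] = √(9.9 × 10^-6 × 0.76) = 2.74 × 10^-3 M
Check: 0.36% ionized — well under 5%, approximation valid.
pH = −log[H+] = −log(2.74 × 10^-3) = 2.56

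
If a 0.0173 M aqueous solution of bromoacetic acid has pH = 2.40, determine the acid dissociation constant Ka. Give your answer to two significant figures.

[H+] = 10^(-2.40) = 3.98 × 10^-3 M
At equilibrium [HA] = 0.0173 − 3.98 × 10^-3 = 1.33 × 10^-2 M
Ka = [H+][A-]/[HA] = (3.98 × 10^-3)² / 1.33 × 10^-2 = 1.2 × 10^-3

Ka = 1.2 × 10^-3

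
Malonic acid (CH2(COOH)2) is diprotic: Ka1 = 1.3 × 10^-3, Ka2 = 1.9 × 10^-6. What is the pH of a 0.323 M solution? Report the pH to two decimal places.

Since Ka1 ≫ Ka2, the first ionization dominates [H+].
Ka1 = x²/(0.323 − x) = 1.3 × 10^-3
Solving the quadratic: x = (−Ka1 + √(Ka1² + 4·Ka1·C₀))/2 = 1.99 × 10^-2 M
pH = −log(1.99 × 10^-2) = 1.70

pH = 1.70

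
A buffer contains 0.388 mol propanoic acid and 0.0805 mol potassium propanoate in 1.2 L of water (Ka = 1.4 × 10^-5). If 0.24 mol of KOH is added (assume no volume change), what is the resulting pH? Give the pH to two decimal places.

pH = 5.19

After neutralization: n(CH3CH2COOH) = 0.148 mol, n(CH3CH2COO-) = 0.321 mol.
pKa = −log(1.4 × 10^-5) = 4.854
Henderson–Hasselbalch with mole ratio 0.321/0.148: pH = 4.854 + (+0.336)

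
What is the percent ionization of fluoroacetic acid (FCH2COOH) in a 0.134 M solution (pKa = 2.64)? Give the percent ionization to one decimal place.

FCH2COOH ⇌ FCH2COO- + H+; let x = [H+] at equilibrium.
Ka = 10^(−2.64) = 2.29 × 10^-3
Ka = x²/(C₀ − x); solving the quadratic gives x = 1.64 × 10^-2 M.
Fraction ionized = 1.64 × 10^-2 / 0.134 = 0.1224 → 12.2%

12.2%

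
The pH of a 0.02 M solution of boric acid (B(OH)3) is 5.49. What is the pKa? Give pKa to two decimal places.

[H+] = 10^(-5.49) = 3.24 × 10^-6 M
At equilibrium [HA] = 0.02 − 3.24 × 10^-6 = 2.00 × 10^-2 M
Ka = [H+][A-]/[HA] = (3.24 × 10^-6)² / 2.00 × 10^-2 = 5.25 × 10^-10
pKa = -log(5.25 × 10^-10) = 9.28

pKa = 9.28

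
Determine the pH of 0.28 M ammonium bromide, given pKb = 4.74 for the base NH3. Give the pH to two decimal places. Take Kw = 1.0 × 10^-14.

pH = 4.91

NH4+ is the conjugate acid of the weak base NH3.
Kb = 10^(−4.74) = 1.82 × 10^-5
Ka = Kw/Kb = 1.0×10^-14 / 1.82 × 10^-5 = 5.49 × 10^-10
From the ICE table, Ka = x²/(0.28 − x) = 5.49 × 10^-10.
Neglecting x in the denominator: x = √(5.49 × 10^-10 × 0.28) = 1.24 × 10^-5 M
(x/C₀ = 0.0044% < 5%, so the approximation holds.)
pH = −log(1.24 × 10^-5) = 4.91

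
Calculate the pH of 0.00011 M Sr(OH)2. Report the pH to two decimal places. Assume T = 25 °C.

pH = 10.34

Sr(OH)2 is a strong base (each formula unit releases 2 OH-); [OH-] = 0.00022 M.
pOH = -log(0.00022) = 3.66
pH = 14.00 - 3.66 = 10.34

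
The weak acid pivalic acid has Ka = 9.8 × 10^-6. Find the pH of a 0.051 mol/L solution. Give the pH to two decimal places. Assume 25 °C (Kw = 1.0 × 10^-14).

(CH3)3CCOOH ⇌ (CH3)3CCOO- + H+
From the ICE table, Ka = [H+]²/(0.051 − [H+]) = 9.8 × 10^-6.
Assume [H+] ≪ 0.051: [H+] ≈ √(9.8 × 10^-6 × 0.051) = 7.07 × 10^-4 M
Check: 1.4% ionized — well under 5%, approximation valid.
pH = −log(7.07 × 10^-4) = 3.15

pH = 3.15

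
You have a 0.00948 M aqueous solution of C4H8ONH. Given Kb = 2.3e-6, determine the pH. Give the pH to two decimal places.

pH = 10.17

C4H8ONH + H2O ⇌ C4H8ONH2+ + OH-
Kb = x²/(0.00948 − x) = 2.3 × 10^-6
Assume x ≪ 0.00948: x ≈ √(2.3 × 10^-6 × 0.00948) = 1.48 × 10^-4 M
Check: 1.6% ionized — well under 5%, approximation valid.
pOH = 3.83, so pH = 14.00 − pOH = 10.17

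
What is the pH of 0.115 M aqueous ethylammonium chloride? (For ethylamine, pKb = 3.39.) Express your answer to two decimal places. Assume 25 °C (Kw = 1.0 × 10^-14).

pH = 5.77

C2H5NH3+ is the conjugate acid of the weak base C2H5NH2.
Kb = 10^(−3.39) = 4.07 × 10^-4
Ka = Kw/Kb = 1.0×10^-14 / 4.07 × 10^-4 = 2.46 × 10^-11
From the ICE table, Ka = [H+]²/(0.115 − [H+]) = 2.46 × 10^-11.
Assume [H+] ≪ 0.115: [H+] ≈ √(2.46 × 10^-11 × 0.115) = 1.68 × 10^-6 M
Check: 0.0015% ionized — well under 5%, approximation valid.
pH = −log(1.68 × 10^-6) = 5.77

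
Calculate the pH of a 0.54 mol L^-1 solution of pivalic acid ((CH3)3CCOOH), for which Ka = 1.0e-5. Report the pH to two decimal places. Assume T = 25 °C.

(CH3)3CCOOH ⇌ (CH3)3CCOO- + H+
From the ICE table, Ka = [H+]²/(0.54 − [H+]) = 1.0 × 10^-5.
Assume [H+] ≪ 0.54: [H+] ≈ √(1.0 × 10^-5 × 0.54) = 2.32 × 10^-3 M
([H+]/C₀ = 0.43% < 5%, so the approximation holds.)
pH = −log[H+] = −log(2.32 × 10^-3) = 2.63

pH = 2.63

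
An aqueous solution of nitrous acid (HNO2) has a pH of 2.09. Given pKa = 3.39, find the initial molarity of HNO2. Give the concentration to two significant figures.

C₀ = 1.7 × 10^-1 M

[H+] = 10^(-2.09) = 8.13 × 10^-3 M = x
Ka = 10^(−3.39) = 4.07 × 10^-4
Ka = x²/(C₀ − x) ⇒ C₀ = x + x²/Ka
C₀ = 8.13 × 10^-3 + (8.13 × 10^-3)²/(4.07 × 10^-4) = 1.71 × 10^-1 M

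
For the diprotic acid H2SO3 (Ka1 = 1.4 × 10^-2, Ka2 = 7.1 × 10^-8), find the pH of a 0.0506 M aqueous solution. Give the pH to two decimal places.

pH = 1.69

Ka1 ≫ Ka2, so treat the first dissociation as the only significant source of H+.
Ka1 = x²/(0.0506 − x) = 1.4 × 10^-2
Solving the quadratic: x = (−Ka1 + √(Ka1² + 4·Ka1·C₀))/2 = 2.05 × 10^-2 M
pH = −log(2.05 × 10^-2) = 1.69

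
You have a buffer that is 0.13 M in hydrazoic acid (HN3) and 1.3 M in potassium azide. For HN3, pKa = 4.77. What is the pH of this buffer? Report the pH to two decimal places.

pH = 5.77

Henderson–Hasselbalch: pH = pKa + log([N3-]/[HN3]) = 4.77 + log(1.3/0.13)
pH = 4.77 + (+1.000) = 5.77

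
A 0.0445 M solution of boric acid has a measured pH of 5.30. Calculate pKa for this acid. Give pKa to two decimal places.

pKa = 9.25

[H+] = 10^(-5.30) = 5.01 × 10^-6 M
At equilibrium [HA] = 0.0445 − 5.01 × 10^-6 = 4.45 × 10^-2 M
Ka = [H+][A-]/[HA] = (5.01 × 10^-6)² / 4.45 × 10^-2 = 5.64 × 10^-10
pKa = -log(5.64 × 10^-10) = 9.25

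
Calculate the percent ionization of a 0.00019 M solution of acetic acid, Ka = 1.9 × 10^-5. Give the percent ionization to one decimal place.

CH3COOH ⇌ CH3COO- + H+; let x = [H+] at equilibrium.
Solve x² + 1.9e-05x − 3.61e-09 = 0 → x = 5.13 × 10^-5 M
% ionization = x/C₀ × 100% = 5.13 × 10^-5/0.00019 × 100% = 27.0%

27.0%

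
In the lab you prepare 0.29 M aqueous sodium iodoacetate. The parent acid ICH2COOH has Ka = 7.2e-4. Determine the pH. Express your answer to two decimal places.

ICH2COO- is the conjugate base of the weak acid ICH2COOH.
Kb = Kw/Ka = 1.0×10^-14 / 7.2 × 10^-4 = 1.39 × 10^-11
From the ICE table, Kb = [OH-]²/(0.29 − [OH-]) = 1.39 × 10^-11.
Neglecting [OH-] in the denominator: [OH-] = √(1.39 × 10^-11 × 0.29) = 2.01 × 10^-6 M
pOH = −log(2.01 × 10^-6) = 5.70; pH = 14.00 − 5.70 = 8.30

pH = 8.30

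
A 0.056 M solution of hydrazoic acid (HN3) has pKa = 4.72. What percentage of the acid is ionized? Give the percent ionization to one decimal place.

HN3 ⇌ N3- + H+; let x = [H+] at equilibrium.
Ka = 10^(−4.72) = 1.91 × 10^-5
x ≈ √(Ka·C₀) = √(1.91 × 10^-5 × 0.056) = 1.03 × 10^-3 M
% ionization = x/C₀ × 100% = 1.03 × 10^-3/0.056 × 100% = 1.8%

1.8%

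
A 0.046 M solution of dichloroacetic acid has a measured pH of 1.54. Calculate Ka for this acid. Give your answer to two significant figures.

Ka = 4.8 × 10^-2

[H+] = 10^(-1.54) = 2.88 × 10^-2 M
At equilibrium [HA] = 0.046 − 2.88 × 10^-2 = 1.72 × 10^-2 M
Ka = [H+][A-]/[HA] = (2.88 × 10^-2)² / 1.72 × 10^-2 = 4.8 × 10^-2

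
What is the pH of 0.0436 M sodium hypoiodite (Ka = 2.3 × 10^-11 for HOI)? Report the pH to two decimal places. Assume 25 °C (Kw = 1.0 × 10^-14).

OI- is the conjugate base of the weak acid HOI.
Kb = Kw/Ka = 1.0×10^-14 / 2.3 × 10^-11 = 4.35 × 10^-4
From the ICE table, Kb = [OH-]²/(0.0436 − [OH-]) = 4.35 × 10^-4.
The 5% rule fails; solving [OH-]² + Kb·[OH-] − Kb·C₀ = 0 exactly:
[OH-] = [−0.000435 + √(0.000435² + 7.59e-05)]/2 = 4.14 × 10^-3 M
pOH = −log(4.14 × 10^-3) = 2.38; pH = 14.00 − 2.38 = 11.62

pH = 11.62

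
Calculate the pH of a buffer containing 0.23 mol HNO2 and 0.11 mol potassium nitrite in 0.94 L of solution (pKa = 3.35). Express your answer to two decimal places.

pH = 3.03

pH = pKa + log([A⁻]/[HA]) = 3.35 + log(0.11/0.23)
pH = 3.35 + (-0.320) = 3.03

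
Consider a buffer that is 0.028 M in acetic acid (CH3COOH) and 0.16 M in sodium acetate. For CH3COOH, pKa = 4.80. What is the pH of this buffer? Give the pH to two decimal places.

pH = 5.56

Using pH = pKa + log([base]/[acid]) with [base]/[acid] = 0.16/0.028:
pH = 4.80 + (+0.757) = 5.56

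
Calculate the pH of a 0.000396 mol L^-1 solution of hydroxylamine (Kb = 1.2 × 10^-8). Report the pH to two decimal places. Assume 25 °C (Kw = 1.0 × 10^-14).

NH2OH + H2O ⇌ NH3OH+ + OH-
Let x = [OH-] at equilibrium. Kb = x²/(0.000396 − x).
Neglecting x in the denominator: x = √(1.2 × 10^-8 × 0.000396) = 2.18 × 10^-6 M
pOH = −log(2.18 × 10^-6) = 5.66; pH = 14.00 − 5.66 = 8.34

pH = 8.34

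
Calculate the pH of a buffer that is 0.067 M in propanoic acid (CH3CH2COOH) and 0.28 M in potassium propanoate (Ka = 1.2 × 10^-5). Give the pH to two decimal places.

pKa = −log(1.2 × 10^-5) = 4.921
Henderson–Hasselbalch: pH = pKa + log([CH3CH2COO-]/[CH3CH2COOH]) = 4.921 + log(0.28/0.067)
pH = 4.921 + (+0.621) = 5.54

pH = 5.54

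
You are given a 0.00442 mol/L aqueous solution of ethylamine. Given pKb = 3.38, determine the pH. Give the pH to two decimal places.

pH = 11.07

C2H5NH2 + H2O ⇌ C2H5NH3+ + OH-
Kb = 10^(−3.38) = 4.17 × 10^-4
From the ICE table, Kb = [OH-]²/(0.00442 − [OH-]) = 4.17 × 10^-4.
[OH-] is not negligible relative to C₀; solve [OH-]² + 0.000417·[OH-] − 1.84e-06 = 0.
[OH-] = (−Kb + √(Kb² + 4·Kb·C₀))/2 = 1.17 × 10^-3 M
pOH = −log(1.17 × 10^-3) = 2.93; pH = 14.00 − 2.93 = 11.07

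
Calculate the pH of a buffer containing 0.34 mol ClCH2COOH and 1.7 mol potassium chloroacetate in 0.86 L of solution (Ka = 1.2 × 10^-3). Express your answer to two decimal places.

pKa = −log(1.2 × 10^-3) = 2.921
Henderson–Hasselbalch: pH = pKa + log([ClCH2COO-]/[ClCH2COOH]) = 2.921 + log(1.7/0.34)
pH = 2.921 + (+0.699) = 3.62

pH = 3.62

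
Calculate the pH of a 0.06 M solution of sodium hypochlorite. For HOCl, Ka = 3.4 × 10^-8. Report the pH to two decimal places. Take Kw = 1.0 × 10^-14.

pH = 10.12

OCl- is the conjugate base of the weak acid HOCl.
Kb = Kw/Ka = 1.0×10^-14 / 3.4 × 10^-8 = 2.94 × 10^-7
Kb = [OH-]²/(0.06 − [OH-]) = 2.94 × 10^-7
Assume [OH-] ≪ 0.06: [OH-] ≈ √(2.94 × 10^-7 × 0.06) = 1.33 × 10^-4 M
pOH = −log(1.33 × 10^-4) = 3.88; pH = 14.00 − 3.88 = 10.12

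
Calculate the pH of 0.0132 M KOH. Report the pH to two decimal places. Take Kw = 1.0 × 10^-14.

pH = 12.12

KOH is a strong base; [OH-] = 0.0132 M.
pOH = -log(0.0132) = 1.88
pH = 14.00 - 1.88 = 12.12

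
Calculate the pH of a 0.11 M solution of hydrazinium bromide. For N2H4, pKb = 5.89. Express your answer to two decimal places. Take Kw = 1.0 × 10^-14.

pH = 4.53

N2H5+ is the conjugate acid of the weak base N2H4.
Kb = 10^(−5.89) = 1.29 × 10^-6
Ka = Kw/Kb = 1.0×10^-14 / 1.29 × 10^-6 = 7.75 × 10^-9
From the ICE table, Ka = [H+]²/(0.11 − [H+]) = 7.75 × 10^-9.
Assume [H+] ≪ 0.11: [H+] ≈ √(7.75 × 10^-9 × 0.11) = 2.92 × 10^-5 M
([H+]/C₀ = 0.027% < 5%, so the approximation holds.)
pH = −log[H+] = −log(2.92 × 10^-5) = 4.53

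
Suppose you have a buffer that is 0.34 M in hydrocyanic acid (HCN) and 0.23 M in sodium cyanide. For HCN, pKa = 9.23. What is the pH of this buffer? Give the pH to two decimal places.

pH = 9.06

Using pH = pKa + log([base]/[acid]) with [base]/[acid] = 0.23/0.34:
pH = 9.23 + (-0.170) = 9.06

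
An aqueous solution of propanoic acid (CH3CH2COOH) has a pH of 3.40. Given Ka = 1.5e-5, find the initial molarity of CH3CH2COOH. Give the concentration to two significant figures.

C₀ = 1.1 × 10^-2 M

[H+] = 10^(-3.40) = 3.98 × 10^-4 M = x
Ka = x²/(C₀ − x) ⇒ C₀ = x + x²/Ka
C₀ = 3.98 × 10^-4 + (3.98 × 10^-4)²/(1.5 × 10^-5) = 1.10 × 10^-2 M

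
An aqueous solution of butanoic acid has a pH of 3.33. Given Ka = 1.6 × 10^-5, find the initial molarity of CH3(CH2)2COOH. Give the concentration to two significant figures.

C₀ = 1.4 × 10^-2 M

[H+] = 10^(-3.33) = 4.68 × 10^-4 M = x
Ka = x²/(C₀ − x) ⇒ C₀ = x + x²/Ka
C₀ = 4.68 × 10^-4 + (4.68 × 10^-4)²/(1.6 × 10^-5) = 1.42 × 10^-2 M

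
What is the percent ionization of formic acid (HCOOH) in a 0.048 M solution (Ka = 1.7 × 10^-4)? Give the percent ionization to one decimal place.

HCOOH ⇌ HCOO- + H+; let x = [H+] at equilibrium.
Solve x² + 0.00017x − 8.16e-06 = 0 → x = 2.77 × 10^-3 M
Fraction ionized = 2.77 × 10^-3 / 0.048 = 0.0577 → 5.8%

5.8%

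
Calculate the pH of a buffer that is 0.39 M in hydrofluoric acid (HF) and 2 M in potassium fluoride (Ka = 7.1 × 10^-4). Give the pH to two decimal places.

pH = 3.86

pKa = −log(7.1 × 10^-4) = 3.149
pH = pKa + log([A⁻]/[HA]) = 3.149 + log(2/0.39)
pH = 3.149 + (+0.710) = 3.86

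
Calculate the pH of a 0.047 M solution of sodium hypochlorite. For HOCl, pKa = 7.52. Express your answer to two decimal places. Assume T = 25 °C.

OCl- is the conjugate base of the weak acid HOCl.
Ka = 10^(−7.52) = 3.02 × 10^-8
Kb = Kw/Ka = 1.0×10^-14 / 3.02 × 10^-8 = 3.31 × 10^-7
From the ICE table, Kb = x²/(0.047 − x) = 3.31 × 10^-7.
Neglecting x in the denominator: x = √(3.31 × 10^-7 × 0.047) = 1.25 × 10^-4 M
pOH = −log(1.25 × 10^-4) = 3.90; pH = 14.00 − 3.90 = 10.10

pH = 10.10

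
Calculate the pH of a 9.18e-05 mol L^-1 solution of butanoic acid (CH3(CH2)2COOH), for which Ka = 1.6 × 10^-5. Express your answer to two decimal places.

CH3(CH2)2COOH ⇌ CH3(CH2)2COO- + H+
From the ICE table, Ka = x²/(9.18e-05 − x) = 1.6 × 10^-5.
The 5% rule fails; solving x² + Ka·x − Ka·C₀ = 0 exactly:
x = [−1.6e-05 + √(1.6e-05² + 5.88e-09)]/2 = 3.12 × 10^-5 M
pH = −log[H+] = −log(3.12 × 10^-5) = 4.51

pH = 4.51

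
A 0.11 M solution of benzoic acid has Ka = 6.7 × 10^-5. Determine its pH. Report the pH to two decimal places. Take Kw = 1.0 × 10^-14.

pH = 2.57

C6H5COOH ⇌ C6H5COO- + H+
Let x = [H+] at equilibrium. Ka = x²/(0.11 − x).
Neglecting x in the denominator: x = √(6.7 × 10^-5 × 0.11) = 2.71 × 10^-3 M
(x/C₀ = 2.5% < 5%, so the approximation holds.)
pH = −log[H+] = −log(2.71 × 10^-3) = 2.57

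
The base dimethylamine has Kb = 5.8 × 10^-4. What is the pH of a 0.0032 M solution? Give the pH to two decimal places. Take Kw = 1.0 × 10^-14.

(CH3)2NH + H2O ⇌ (CH3)2NH2+ + OH-
Let x = [OH-] at equilibrium. Kb = x²/(0.0032 − x).
The 5% rule fails; solving x² + Kb·x − Kb·C₀ = 0 exactly:
x = (−Kb + √(Kb² + 4·Kb·C₀))/2 = 1.10 × 10^-3 M
pOH = 2.96, so pH = 14.00 − pOH = 11.04

pH = 11.04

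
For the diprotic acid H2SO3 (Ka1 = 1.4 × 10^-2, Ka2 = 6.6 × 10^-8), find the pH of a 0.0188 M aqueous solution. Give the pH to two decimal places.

Ka1 ≫ Ka2, so treat the first dissociation as the only significant source of H+.
Ka1 = x²/(0.0188 − x) = 1.4 × 10^-2
Solving the quadratic: x = (−Ka1 + √(Ka1² + 4·Ka1·C₀))/2 = 1.07 × 10^-2 M
pH = −log(1.07 × 10^-2) = 1.97

pH = 1.97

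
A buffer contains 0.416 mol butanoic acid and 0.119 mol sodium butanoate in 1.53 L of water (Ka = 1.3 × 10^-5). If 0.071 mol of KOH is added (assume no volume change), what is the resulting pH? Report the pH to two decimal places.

pH = 4.63

OH- converts CH3(CH2)2COOH to CH3(CH2)2COO-: CH3(CH2)2COOH → 0.345 mol, CH3(CH2)2COO- → 0.19 mol.
pKa = −log(1.3 × 10^-5) = 4.886
Henderson–Hasselbalch with mole ratio 0.19/0.345: pH = 4.886 + (-0.259)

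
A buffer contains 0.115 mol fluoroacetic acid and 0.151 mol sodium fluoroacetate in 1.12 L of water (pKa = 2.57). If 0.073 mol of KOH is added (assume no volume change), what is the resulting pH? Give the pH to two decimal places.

OH- converts FCH2COOH to FCH2COO-: FCH2COOH → 0.042 mol, FCH2COO- → 0.224 mol.
Henderson–Hasselbalch with mole ratio 0.224/0.042: pH = 2.57 + (+0.727)

pH = 3.30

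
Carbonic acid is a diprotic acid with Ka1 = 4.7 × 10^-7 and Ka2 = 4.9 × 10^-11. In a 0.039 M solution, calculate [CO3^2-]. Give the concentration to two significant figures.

4.9 × 10^-11 M

First ionization gives [H+] ≈ [HCO3-] = 1.35 × 10^-4 M.
Second step: Ka2 = [H+][CO3^2-]/[HCO3-] ≈ [CO3^2-] (since [H+] ≈ [HCO3-]).
So [CO3^2-] ≈ Ka2.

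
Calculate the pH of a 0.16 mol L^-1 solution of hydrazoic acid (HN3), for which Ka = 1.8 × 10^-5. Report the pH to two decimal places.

pH = 2.77

HN3 ⇌ N3- + H+
From the ICE table, Ka = x²/(0.16 − x) = 1.8 × 10^-5.
Assume x ≪ 0.16: x ≈ √(1.8 × 10^-5 × 0.16) = 1.70 × 10^-3 M
pH = −log(1.70 × 10^-3) = 2.77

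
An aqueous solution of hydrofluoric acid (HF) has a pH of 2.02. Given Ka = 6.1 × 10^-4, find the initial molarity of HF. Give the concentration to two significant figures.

C₀ = 1.6 × 10^-1 M

[H+] = 10^(-2.02) = 9.55 × 10^-3 M = x
Ka = x²/(C₀ − x) ⇒ C₀ = x + x²/Ka
C₀ = 9.55 × 10^-3 + (9.55 × 10^-3)²/(6.1 × 10^-4) = 1.59 × 10^-1 M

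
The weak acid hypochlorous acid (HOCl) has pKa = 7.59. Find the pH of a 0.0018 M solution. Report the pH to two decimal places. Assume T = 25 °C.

pH = 5.17

HOCl ⇌ OCl- + H+
Ka = 10^(−7.59) = 2.57 × 10^-8
From the ICE table, Ka = [H+]²/(0.0018 − [H+]) = 2.57 × 10^-8.
Neglecting [H+] in the denominator: [H+] = √(2.57 × 10^-8 × 0.0018) = 6.80 × 10^-6 M
pH = −log[H+] = −log(6.80 × 10^-6) = 5.17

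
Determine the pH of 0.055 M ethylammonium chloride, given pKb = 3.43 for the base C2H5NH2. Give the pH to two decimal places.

C2H5NH3+ is the conjugate acid of the weak base C2H5NH2.
Kb = 10^(−3.43) = 3.72 × 10^-4
Ka = Kw/Kb = 1.0×10^-14 / 3.72 × 10^-4 = 2.69 × 10^-11
From the ICE table, Ka = [H+]²/(0.055 − [H+]) = 2.69 × 10^-11.
Assume [H+] ≪ 0.055: [H+] ≈ √(2.69 × 10^-11 × 0.055) = 1.22 × 10^-6 M
pH = −log(1.22 × 10^-6) = 5.91

pH = 5.91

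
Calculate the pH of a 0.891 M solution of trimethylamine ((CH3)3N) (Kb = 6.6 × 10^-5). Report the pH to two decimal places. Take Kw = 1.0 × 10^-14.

(CH3)3N + H2O ⇌ (CH3)3NH+ + OH-
Kb = [OH-]²/(0.891 − [OH-]) = 6.6 × 10^-5
Assume [OH-] ≪ 0.891: [OH-] ≈ √(6.6 × 10^-5 × 0.891) = 7.67 × 10^-3 M
Check: 0.86% ionized — well under 5%, approximation valid.
pOH = −log(7.67 × 10^-3) = 2.12; pH = 14.00 − 2.12 = 11.88

pH = 11.88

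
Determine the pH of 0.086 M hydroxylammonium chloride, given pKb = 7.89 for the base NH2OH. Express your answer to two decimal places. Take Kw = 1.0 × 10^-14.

NH3OH+ is the conjugate acid of the weak base NH2OH.
Kb = 10^(−7.89) = 1.29 × 10^-8
Ka = Kw/Kb = 1.0×10^-14 / 1.29 × 10^-8 = 7.75 × 10^-7
From the ICE table, Ka = x²/(0.086 − x) = 7.75 × 10^-7.
Since Ka ≪ C₀, x ≈ √(Ka·C₀) = 2.58 × 10^-4 M.
(x/C₀ = 0.3% < 5%, so the approximation holds.)
pH = −log(2.58 × 10^-4) = 3.59

pH = 3.59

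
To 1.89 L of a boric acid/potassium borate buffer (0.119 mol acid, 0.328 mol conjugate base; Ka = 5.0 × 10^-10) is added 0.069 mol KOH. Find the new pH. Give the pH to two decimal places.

After neutralization: n(B(OH)3) = 0.05 mol, n(B(OH)4-) = 0.397 mol.
pKa = −log(5.0 × 10^-10) = 9.301
pH = pKa + log([A⁻]/[HA]) = 9.301 + log(0.397/0.05) = 9.301 +0.900

pH = 10.20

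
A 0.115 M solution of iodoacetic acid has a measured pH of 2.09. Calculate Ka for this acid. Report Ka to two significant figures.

[H+] = 10^(-2.09) = 8.13 × 10^-3 M
At equilibrium [HA] = 0.115 − 8.13 × 10^-3 = 1.07 × 10^-1 M
Ka = [H+][A-]/[HA] = (8.13 × 10^-3)² / 1.07 × 10^-1 = 6.2 × 10^-4

Ka = 6.2 × 10^-4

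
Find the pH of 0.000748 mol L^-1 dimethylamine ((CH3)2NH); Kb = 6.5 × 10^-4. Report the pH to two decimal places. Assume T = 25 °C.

pH = 10.65

(CH3)2NH + H2O ⇌ (CH3)2NH2+ + OH-
Let x = [OH-] at equilibrium. Kb = x²/(0.000748 − x).
The 5% rule fails; solving x² + Kb·x − Kb·C₀ = 0 exactly:
x = [−0.00065 + √(0.00065² + 1.94e-06)]/2 = 4.44 × 10^-4 M
pOH = 3.35, so pH = 14.00 − pOH = 10.65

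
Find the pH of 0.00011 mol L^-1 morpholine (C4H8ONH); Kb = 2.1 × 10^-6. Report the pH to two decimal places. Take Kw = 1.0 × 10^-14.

C4H8ONH + H2O ⇌ C4H8ONH2+ + OH-
Kb = [OH-]²/(0.00011 − [OH-]) = 2.1 × 10^-6
Here C₀/Kb ≈ 52.4, so the small-[OH-] approximation fails. Use the quadratic:
[OH-] = (−Kb + √(Kb² + 4·Kb·C₀))/2 = 1.42 × 10^-5 M
pOH = 4.85, so pH = 14.00 − pOH = 9.15

pH = 9.15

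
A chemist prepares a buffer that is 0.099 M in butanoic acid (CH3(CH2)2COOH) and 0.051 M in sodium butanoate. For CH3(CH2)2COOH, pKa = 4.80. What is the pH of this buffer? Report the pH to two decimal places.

pH = pKa + log([A⁻]/[HA]) = 4.80 + log(0.051/0.099)
pH = 4.80 + (-0.288) = 4.51

pH = 4.51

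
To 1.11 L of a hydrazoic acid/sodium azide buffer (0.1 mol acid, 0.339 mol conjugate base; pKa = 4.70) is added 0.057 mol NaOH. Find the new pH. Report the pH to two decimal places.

pH = 5.66

After neutralization: n(HN3) = 0.043 mol, n(N3-) = 0.396 mol.
pH = pKa + log([A⁻]/[HA]) = 4.70 + log(0.396/0.043) = 4.70 +0.964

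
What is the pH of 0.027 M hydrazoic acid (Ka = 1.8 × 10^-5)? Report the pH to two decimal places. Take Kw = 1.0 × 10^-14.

pH = 3.16

HN3 ⇌ N3- + H+
Ka = x²/(0.027 − x) = 1.8 × 10^-5
Since Ka ≪ C₀, x ≈ √(Ka·C₀) = 6.97 × 10^-4 M.
(x/C₀ = 2.6% < 5%, so the approximation holds.)
pH = −log(6.97 × 10^-4) = 3.16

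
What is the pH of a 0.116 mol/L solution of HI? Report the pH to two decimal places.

HI is a strong acid and dissociates completely, so [H+] = 0.116 M.
pH = -log(0.116) = 0.94

pH = 0.94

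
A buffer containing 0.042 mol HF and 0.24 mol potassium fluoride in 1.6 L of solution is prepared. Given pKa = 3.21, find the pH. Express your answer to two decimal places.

pH = pKa + log([A⁻]/[HA]) = 3.21 + log(0.24/0.042)
pH = 3.21 + (+0.757) = 3.97

pH = 3.97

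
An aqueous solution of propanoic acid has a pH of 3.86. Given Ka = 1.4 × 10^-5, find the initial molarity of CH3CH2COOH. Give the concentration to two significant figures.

[H+] = 10^(-3.86) = 1.38 × 10^-4 M = x
Ka = x²/(C₀ − x) ⇒ C₀ = x + x²/Ka
C₀ = 1.38 × 10^-4 + (1.38 × 10^-4)²/(1.4 × 10^-5) = 1.50 × 10^-3 M

C₀ = 1.5 × 10^-3 M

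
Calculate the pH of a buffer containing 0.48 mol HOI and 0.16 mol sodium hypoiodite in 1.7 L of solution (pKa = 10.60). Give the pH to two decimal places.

Henderson–Hasselbalch: pH = pKa + log([OI-]/[HOI]) = 10.60 + log(0.16/0.48)
pH = 10.60 + (-0.477) = 10.12

pH = 10.12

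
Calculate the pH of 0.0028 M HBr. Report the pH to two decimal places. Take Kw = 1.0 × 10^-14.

HBr is a strong acid and dissociates completely, so [H+] = 0.0028 M.
pH = -log(0.0028) = 2.55

pH = 2.55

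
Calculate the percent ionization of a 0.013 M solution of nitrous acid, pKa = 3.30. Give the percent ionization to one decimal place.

17.8%

HNO2 ⇌ NO2- + H+; let x = [H+] at equilibrium.
Ka = 10^(−3.30) = 5.01 × 10^-4
Solve x² + 0.000501x − 6.51e-06 = 0 → x = 2.31 × 10^-3 M
% ionization = x/C₀ × 100% = 2.31 × 10^-3/0.013 × 100% = 17.8%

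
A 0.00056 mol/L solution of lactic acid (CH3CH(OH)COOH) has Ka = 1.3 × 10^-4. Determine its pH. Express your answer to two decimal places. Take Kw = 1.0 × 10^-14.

pH = 3.67

CH3CH(OH)COOH ⇌ CH3CH(OH)COO- + H+
Ka = [H+]²/(0.00056 − [H+]) = 1.3 × 10^-4
The 5% rule fails; solving [H+]² + Ka·[H+] − Ka·C₀ = 0 exactly:
[H+] = (−Ka + √(Ka² + 4·Ka·C₀))/2 = 2.13 × 10^-4 M
pH = −log[H+] = −log(2.13 × 10^-4) = 3.67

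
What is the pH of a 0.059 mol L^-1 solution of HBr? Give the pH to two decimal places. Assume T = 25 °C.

pH = 1.23

HBr is a strong acid and dissociates completely, so [H+] = 0.059 M.
pH = -log(0.059) = 1.23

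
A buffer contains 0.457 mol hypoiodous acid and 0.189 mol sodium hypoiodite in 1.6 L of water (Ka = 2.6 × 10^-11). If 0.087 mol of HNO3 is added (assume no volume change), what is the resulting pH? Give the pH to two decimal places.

pH = 9.86

After neutralization: n(HOI) = 0.544 mol, n(OI-) = 0.102 mol.
pKa = −log(2.6 × 10^-11) = 10.585
pH = pKa + log([A⁻]/[HA]) = 10.585 + log(0.102/0.544) = 10.585 -0.727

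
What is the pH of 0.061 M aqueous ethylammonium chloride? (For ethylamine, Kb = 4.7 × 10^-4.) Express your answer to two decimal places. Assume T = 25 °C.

C2H5NH3+ is the conjugate acid of the weak base C2H5NH2.
Ka = Kw/Kb = 1.0×10^-14 / 4.7 × 10^-4 = 2.13 × 10^-11
From the ICE table, Ka = [H+]²/(0.061 − [H+]) = 2.13 × 10^-11.
Assume [H+] ≪ 0.061: [H+] ≈ √(2.13 × 10^-11 × 0.061) = 1.14 × 10^-6 M
([H+]/C₀ = 0.0019% < 5%, so the approximation holds.)
pH = −log(1.14 × 10^-6) = 5.94

pH = 5.94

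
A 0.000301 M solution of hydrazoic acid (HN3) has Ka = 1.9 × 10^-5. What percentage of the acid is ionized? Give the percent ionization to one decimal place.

HN3 ⇌ N3- + H+; let x = [H+] at equilibrium.
Solve x² + 1.9e-05x − 5.72e-09 = 0 → x = 6.67 × 10^-5 M
% ionization = x/C₀ × 100% = 6.67 × 10^-5/0.000301 × 100% = 22.2%

22.2%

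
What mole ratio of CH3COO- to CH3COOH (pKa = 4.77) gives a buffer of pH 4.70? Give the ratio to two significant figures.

pH = pKa + log(r) ⇒ log(r) = 4.70 − 4.77 = -0.07
r = [CH3COO-]/[CH3COOH] = 10^(-0.07) = 0.851

ratio = 0.85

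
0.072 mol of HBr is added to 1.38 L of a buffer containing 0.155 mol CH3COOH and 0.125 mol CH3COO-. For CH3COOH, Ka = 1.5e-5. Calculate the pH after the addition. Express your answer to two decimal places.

pH = 4.19

After neutralization: n(CH3COOH) = 0.227 mol, n(CH3COO-) = 0.053 mol.
pKa = −log(1.5 × 10^-5) = 4.824
Henderson–Hasselbalch with mole ratio 0.053/0.227: pH = 4.824 + (-0.632)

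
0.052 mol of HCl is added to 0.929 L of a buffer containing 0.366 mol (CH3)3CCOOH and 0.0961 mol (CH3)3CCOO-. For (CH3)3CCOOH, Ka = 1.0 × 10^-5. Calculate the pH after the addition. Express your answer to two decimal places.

pH = 4.02

After neutralization: n((CH3)3CCOOH) = 0.418 mol, n((CH3)3CCOO-) = 0.0441 mol.
pKa = −log(1.0 × 10^-5) = 5.000
pH = pKa + log([A⁻]/[HA]) = 5.000 + log(0.0441/0.418) = 5.000 -0.977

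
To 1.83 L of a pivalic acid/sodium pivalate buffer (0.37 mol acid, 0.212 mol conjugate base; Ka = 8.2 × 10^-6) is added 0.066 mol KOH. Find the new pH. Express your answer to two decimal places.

pH = 5.05

OH- converts (CH3)3CCOOH to (CH3)3CCOO-: (CH3)3CCOOH → 0.304 mol, (CH3)3CCOO- → 0.278 mol.
pKa = −log(8.2 × 10^-6) = 5.086
Henderson–Hasselbalch with mole ratio 0.278/0.304: pH = 5.086 + (-0.039)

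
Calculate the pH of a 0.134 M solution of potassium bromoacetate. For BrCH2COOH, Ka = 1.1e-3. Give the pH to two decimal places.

BrCH2COO- is the conjugate base of the weak acid BrCH2COOH.
Kb = Kw/Ka = 1.0×10^-14 / 1.1 × 10^-3 = 9.09 × 10^-12
Kb = [OH-]²/(0.134 − [OH-]) = 9.09 × 10^-12
Assume [OH-] ≪ 0.134: [OH-] ≈ √(9.09 × 10^-12 × 0.134) = 1.10 × 10^-6 M
pOH = −log(1.10 × 10^-6) = 5.96; pH = 14.00 − 5.96 = 8.04

pH = 8.04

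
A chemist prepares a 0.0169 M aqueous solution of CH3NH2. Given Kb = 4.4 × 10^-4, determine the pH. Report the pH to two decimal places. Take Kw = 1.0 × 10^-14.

pH = 11.40

CH3NH2 + H2O ⇌ CH3NH3+ + OH-
From the ICE table, Kb = [OH-]²/(0.0169 − [OH-]) = 4.4 × 10^-4.
The 5% rule fails; solving [OH-]² + Kb·[OH-] − Kb·C₀ = 0 exactly:
[OH-] = [−0.00044 + √(0.00044² + 2.97e-05)]/2 = 2.52 × 10^-3 M
pOH = 2.60, so pH = 14.00 − pOH = 11.40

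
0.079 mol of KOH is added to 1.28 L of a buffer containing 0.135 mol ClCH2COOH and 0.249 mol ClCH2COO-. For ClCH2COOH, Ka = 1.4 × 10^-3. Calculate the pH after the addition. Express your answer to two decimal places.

pH = 3.62

After neutralization: n(ClCH2COOH) = 0.056 mol, n(ClCH2COO-) = 0.328 mol.
pKa = −log(1.4 × 10^-3) = 2.854
pH = pKa + log(n_ClCH2COO-/n_ClCH2COOH) = 2.854 + log(0.328/0.056) = 2.854 + (+0.768)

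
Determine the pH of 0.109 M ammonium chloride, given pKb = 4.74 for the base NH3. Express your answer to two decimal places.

pH = 5.11

NH4+ is the conjugate acid of the weak base NH3.
Kb = 10^(−4.74) = 1.82 × 10^-5
Ka = Kw/Kb = 1.0×10^-14 / 1.82 × 10^-5 = 5.49 × 10^-10
From the ICE table, Ka = [H+]²/(0.109 − [H+]) = 5.49 × 10^-10.
Since Ka ≪ C₀, [H+] ≈ √(Ka·C₀) = 7.74 × 10^-6 M.
([H+]/C₀ = 0.0071% < 5%, so the approximation holds.)
pH = −log(7.74 × 10^-6) = 5.11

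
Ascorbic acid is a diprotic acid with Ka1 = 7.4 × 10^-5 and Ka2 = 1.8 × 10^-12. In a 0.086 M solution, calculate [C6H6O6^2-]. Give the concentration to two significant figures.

1.8 × 10^-12 M

First ionization gives [H+] ≈ [HC6H6O6-] = 2.52 × 10^-3 M.
Second step: Ka2 = [H+][C6H6O6^2-]/[HC6H6O6-] ≈ [C6H6O6^2-] (since [H+] ≈ [HC6H6O6-]).
So [C6H6O6^2-] ≈ Ka2.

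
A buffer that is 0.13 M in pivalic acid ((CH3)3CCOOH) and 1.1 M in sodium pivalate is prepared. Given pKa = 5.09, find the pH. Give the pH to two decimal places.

pH = 6.02

Using pH = pKa + log([base]/[acid]) with [base]/[acid] = 1.1/0.13:
pH = 5.09 + (+0.927) = 6.02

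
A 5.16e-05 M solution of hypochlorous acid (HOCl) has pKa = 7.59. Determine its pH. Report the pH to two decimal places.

pH = 5.94

HOCl ⇌ OCl- + H+
Ka = 10^(−7.59) = 2.57 × 10^-8
Ka = x²/(5.16e-05 − x) = 2.57 × 10^-8
Neglecting x in the denominator: x = √(2.57 × 10^-8 × 5.16e-05) = 1.15 × 10^-6 M
(x/C₀ = 2.2% < 5%, so the approximation holds.)
pH = −log[H+] = −log(1.15 × 10^-6) = 5.94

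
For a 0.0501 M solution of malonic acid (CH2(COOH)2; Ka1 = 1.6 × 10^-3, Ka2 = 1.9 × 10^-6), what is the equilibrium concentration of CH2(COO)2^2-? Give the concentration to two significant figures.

First ionization gives [H+] ≈ [CH2(COOH)COO-] = 8.19 × 10^-3 M.
Second step: Ka2 = [H+][CH2(COO)2^2-]/[CH2(COOH)COO-] ≈ [CH2(COO)2^2-] (since [H+] ≈ [CH2(COOH)COO-]).
So [CH2(COO)2^2-] ≈ Ka2.

1.9 × 10^-6 M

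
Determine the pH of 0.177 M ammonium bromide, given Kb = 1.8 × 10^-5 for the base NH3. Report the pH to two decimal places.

NH4+ is the conjugate acid of the weak base NH3.
Ka = Kw/Kb = 1.0×10^-14 / 1.8 × 10^-5 = 5.56 × 10^-10
Ka = [H+]²/(0.177 − [H+]) = 5.56 × 10^-10
Assume [H+] ≪ 0.177: [H+] ≈ √(5.56 × 10^-10 × 0.177) = 9.92 × 10^-6 M
([H+]/C₀ = 0.0056% < 5%, so the approximation holds.)
pH = −log[H+] = −log(9.92 × 10^-6) = 5.00

pH = 5.00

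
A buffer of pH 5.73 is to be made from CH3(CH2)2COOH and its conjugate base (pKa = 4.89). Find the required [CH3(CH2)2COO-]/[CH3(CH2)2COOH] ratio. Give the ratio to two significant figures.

pH = pKa + log(r) ⇒ log(r) = 5.73 − 4.89 = +0.84
r = [CH3(CH2)2COO-]/[CH3(CH2)2COOH] = 10^(+0.84) = 6.92

ratio = 6.9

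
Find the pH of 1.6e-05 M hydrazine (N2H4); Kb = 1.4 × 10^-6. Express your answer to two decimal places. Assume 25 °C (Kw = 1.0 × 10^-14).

pH = 8.61

N2H4 + H2O ⇌ N2H5+ + OH-
Kb = [OH-]²/(1.6e-05 − [OH-]) = 1.4 × 10^-6
Here C₀/Kb ≈ 11.4, so the small-[OH-] approximation fails. Use the quadratic:
[OH-] = [−1.4e-06 + √(1.4e-06² + 8.96e-11)]/2 = 4.08 × 10^-6 M
pOH = −log(4.08 × 10^-6) = 5.39; pH = 14.00 − 5.39 = 8.61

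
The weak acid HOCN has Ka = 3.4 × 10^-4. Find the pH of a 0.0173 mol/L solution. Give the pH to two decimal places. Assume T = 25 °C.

HOCN ⇌ OCN- + H+
From the ICE table, Ka = [H+]²/(0.0173 − [H+]) = 3.4 × 10^-4.
[H+] is not negligible relative to C₀; solve [H+]² + 0.00034·[H+] − 5.88e-06 = 0.
[H+] = [−0.00034 + √(0.00034² + 2.35e-05)]/2 = 2.26 × 10^-3 M
pH = −log[H+] = −log(2.26 × 10^-3) = 2.65

pH = 2.65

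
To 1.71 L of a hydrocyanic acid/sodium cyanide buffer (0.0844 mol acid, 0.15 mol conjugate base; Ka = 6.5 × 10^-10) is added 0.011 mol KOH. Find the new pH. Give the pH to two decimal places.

OH- converts HCN to CN-: HCN → 0.0734 mol, CN- → 0.161 mol.
pKa = −log(6.5 × 10^-10) = 9.187
Henderson–Hasselbalch with mole ratio 0.161/0.0734: pH = 9.187 + (+0.341)

pH = 9.53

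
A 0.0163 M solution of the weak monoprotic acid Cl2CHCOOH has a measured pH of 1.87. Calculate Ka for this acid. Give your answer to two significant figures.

Ka = 6.5 × 10^-2

[H+] = 10^(-1.87) = 1.35 × 10^-2 M
At equilibrium [HA] = 0.0163 − 1.35 × 10^-2 = 2.80 × 10^-3 M
Ka = [H+][A-]/[HA] = (1.35 × 10^-2)² / 2.80 × 10^-3 = 6.5 × 10^-2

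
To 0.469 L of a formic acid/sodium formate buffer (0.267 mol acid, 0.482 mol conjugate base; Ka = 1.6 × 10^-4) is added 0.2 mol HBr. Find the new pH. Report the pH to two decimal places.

pH = 3.58

Added H+ converts HCOO- to HCOOH: HCOOH → 0.467 mol, HCOO- → 0.282 mol.
pKa = −log(1.6 × 10^-4) = 3.796
pH = pKa + log(n_HCOO-/n_HCOOH) = 3.796 + log(0.282/0.467) = 3.796 + (-0.219)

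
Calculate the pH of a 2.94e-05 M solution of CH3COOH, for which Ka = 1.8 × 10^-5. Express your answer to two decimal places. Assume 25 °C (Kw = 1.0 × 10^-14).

CH3COOH ⇌ CH3COO- + H+
From the ICE table, Ka = x²/(2.94e-05 − x) = 1.8 × 10^-5.
x is not negligible relative to C₀; solve x² + 1.8e-05·x − 5.29e-10 = 0.
x = [−1.8e-05 + √(1.8e-05² + 2.12e-09)]/2 = 1.57 × 10^-5 M
pH = −log[H+] = −log(1.57 × 10^-5) = 4.80

pH = 4.80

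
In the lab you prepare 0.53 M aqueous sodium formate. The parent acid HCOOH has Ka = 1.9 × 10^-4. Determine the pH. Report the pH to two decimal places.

HCOO- is the conjugate base of the weak acid HCOOH.
Kb = Kw/Ka = 1.0×10^-14 / 1.9 × 10^-4 = 5.26 × 10^-11
Kb = [OH-]²/(0.53 − [OH-]) = 5.26 × 10^-11
Since Kb ≪ C₀, [OH-] ≈ √(Kb·C₀) = 5.28 × 10^-6 M.
pOH = 5.28, so pH = 14.00 − pOH = 8.72

pH = 8.72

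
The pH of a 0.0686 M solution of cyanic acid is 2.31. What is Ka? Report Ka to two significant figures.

Ka = 3.8 × 10^-4

[H+] = 10^(-2.31) = 4.90 × 10^-3 M
At equilibrium [HA] = 0.0686 − 4.90 × 10^-3 = 6.37 × 10^-2 M
Ka = [H+][A-]/[HA] = (4.90 × 10^-3)² / 6.37 × 10^-2 = 3.8 × 10^-4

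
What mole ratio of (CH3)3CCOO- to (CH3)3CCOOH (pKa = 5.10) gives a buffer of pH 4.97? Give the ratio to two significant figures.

ratio = 0.74

pH = pKa + log(r) ⇒ log(r) = 4.97 − 5.10 = -0.13
r = [(CH3)3CCOO-]/[(CH3)3CCOOH] = 10^(-0.13) = 0.741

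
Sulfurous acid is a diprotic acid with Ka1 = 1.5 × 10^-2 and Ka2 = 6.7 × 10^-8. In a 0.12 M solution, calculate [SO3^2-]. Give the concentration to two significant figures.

First ionization gives [H+] ≈ [HSO3-] = 3.56 × 10^-2 M.
Second step: Ka2 = [H+][SO3^2-]/[HSO3-] ≈ [SO3^2-] (since [H+] ≈ [HSO3-]).
So [SO3^2-] ≈ Ka2.

6.7 × 10^-8 M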